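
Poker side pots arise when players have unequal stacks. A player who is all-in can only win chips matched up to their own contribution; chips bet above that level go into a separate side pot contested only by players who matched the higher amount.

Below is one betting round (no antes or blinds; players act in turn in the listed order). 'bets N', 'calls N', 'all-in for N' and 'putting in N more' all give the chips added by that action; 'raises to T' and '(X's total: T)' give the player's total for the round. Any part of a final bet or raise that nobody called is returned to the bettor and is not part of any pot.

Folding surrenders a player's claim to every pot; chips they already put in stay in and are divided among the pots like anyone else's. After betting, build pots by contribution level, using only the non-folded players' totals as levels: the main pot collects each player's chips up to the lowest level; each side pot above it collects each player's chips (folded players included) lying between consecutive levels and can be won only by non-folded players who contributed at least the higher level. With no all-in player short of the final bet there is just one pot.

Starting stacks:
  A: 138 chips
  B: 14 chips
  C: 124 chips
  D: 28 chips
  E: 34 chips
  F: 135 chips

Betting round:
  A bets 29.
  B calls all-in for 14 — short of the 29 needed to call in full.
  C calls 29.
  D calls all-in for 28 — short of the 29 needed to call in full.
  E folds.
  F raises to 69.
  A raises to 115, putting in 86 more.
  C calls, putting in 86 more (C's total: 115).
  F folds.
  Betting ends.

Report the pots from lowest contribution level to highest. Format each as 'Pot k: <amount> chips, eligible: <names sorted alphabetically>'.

Pot 1: 70 chips, eligible: A, B, C, D
Pot 2: 56 chips, eligible: A, C, D
Pot 3: 215 chips, eligible: A, C

Derivation:
Contributions: A=115, B=14, C=115, D=28, F=69
Folded: E, F
Pot levels (distinct totals of non-folded players): 14, 28, 115
Layer 1-14: 14 each from A, B, C, D, F = 14*5 = 70 chips; eligible A, B, C, D
Layer 15-28: 14 each from A, C, D, F = 14*4 = 56 chips; eligible A, C, D
Layer 29-115: A 87 + C 87 + F 41 = 215 chips; eligible A, C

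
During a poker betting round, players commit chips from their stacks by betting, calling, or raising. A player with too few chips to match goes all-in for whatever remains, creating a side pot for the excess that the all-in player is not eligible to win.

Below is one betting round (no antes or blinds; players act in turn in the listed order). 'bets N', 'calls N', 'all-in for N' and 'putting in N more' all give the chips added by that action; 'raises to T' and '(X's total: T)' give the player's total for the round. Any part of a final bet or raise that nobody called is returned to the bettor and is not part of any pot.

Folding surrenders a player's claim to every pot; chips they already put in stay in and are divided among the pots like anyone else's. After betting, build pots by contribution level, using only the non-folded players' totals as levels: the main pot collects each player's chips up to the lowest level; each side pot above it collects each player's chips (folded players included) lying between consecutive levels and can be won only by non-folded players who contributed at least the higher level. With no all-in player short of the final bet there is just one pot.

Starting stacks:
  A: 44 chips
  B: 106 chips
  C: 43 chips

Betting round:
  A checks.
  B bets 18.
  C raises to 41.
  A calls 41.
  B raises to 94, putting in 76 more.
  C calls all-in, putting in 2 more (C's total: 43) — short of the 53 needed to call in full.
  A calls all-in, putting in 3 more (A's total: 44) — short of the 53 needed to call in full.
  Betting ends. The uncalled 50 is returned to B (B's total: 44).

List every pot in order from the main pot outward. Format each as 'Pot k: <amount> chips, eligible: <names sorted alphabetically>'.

Pot 1: 129 chips, eligible: A, B, C
Pot 2: 2 chips, eligible: A, B

Derivation:
Contributions (after 50 returned to B): A=44, B=44, C=43
Pot levels (distinct totals of non-folded players): 43, 44
Layer 1-43: 43 each from A, B, C = 43*3 = 129 chips; eligible A, B, C
Layer 44-44: 1 each from A, B = 1*2 = 2 chips; eligible A, B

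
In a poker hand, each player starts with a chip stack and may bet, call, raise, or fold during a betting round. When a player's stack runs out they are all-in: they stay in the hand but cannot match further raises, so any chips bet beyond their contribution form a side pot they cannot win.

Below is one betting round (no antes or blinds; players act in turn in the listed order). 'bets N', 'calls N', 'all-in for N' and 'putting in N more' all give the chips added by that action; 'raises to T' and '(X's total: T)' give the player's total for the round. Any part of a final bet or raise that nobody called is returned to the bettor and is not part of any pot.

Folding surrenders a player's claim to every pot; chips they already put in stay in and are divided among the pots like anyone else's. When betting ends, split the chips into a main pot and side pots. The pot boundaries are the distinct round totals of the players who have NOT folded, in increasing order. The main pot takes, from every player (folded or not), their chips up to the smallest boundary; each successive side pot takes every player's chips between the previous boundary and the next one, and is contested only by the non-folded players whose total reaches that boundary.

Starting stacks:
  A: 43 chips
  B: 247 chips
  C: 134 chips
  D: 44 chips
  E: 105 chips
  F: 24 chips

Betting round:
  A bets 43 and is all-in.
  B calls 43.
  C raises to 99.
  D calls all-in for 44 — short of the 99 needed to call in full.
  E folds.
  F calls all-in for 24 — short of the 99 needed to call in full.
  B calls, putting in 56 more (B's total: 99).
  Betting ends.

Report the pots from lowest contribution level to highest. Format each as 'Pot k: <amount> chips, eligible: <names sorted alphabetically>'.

Contributions: A=43, B=99, C=99, D=44, F=24
Folded: E
Pot levels (distinct totals of non-folded players): 24, 43, 44, 99
Layer 1-24: 24 each from A, B, C, D, F = 24*5 = 120 chips; eligible A, B, C, D, F
Layer 25-43: 19 each from A, B, C, D = 19*4 = 76 chips; eligible A, B, C, D
Layer 44-44: 1 each from B, C, D = 1*3 = 3 chips; eligible B, C, D
Layer 45-99: 55 each from B, C = 55*2 = 110 chips; eligible B, C

Pot 1: 120 chips, eligible: A, B, C, D, F
Pot 2: 76 chips, eligible: A, B, C, D
Pot 3: 3 chips, eligible: B, C, D
Pot 4: 110 chips, eligible: B, C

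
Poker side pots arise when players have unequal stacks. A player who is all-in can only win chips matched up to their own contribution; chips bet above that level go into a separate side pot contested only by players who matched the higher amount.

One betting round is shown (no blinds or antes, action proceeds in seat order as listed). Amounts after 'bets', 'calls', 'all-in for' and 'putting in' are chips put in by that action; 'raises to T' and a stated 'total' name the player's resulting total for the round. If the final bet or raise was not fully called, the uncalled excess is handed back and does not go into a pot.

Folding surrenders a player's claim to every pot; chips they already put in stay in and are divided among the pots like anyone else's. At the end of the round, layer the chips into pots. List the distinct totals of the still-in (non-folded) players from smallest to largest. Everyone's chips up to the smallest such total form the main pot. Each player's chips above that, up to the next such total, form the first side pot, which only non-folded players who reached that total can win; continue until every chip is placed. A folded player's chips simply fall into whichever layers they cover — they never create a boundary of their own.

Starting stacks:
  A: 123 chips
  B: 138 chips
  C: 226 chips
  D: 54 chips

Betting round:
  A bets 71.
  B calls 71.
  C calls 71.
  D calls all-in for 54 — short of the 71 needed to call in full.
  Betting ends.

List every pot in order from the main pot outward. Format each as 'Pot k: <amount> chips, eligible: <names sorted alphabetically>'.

Pot 1: 216 chips, eligible: A, B, C, D
Pot 2: 51 chips, eligible: A, B, C

Derivation:
Contributions: A=71, B=71, C=71, D=54
Pot levels (distinct totals of non-folded players): 54, 71
Layer 1-54: 54 each from A, B, C, D = 54*4 = 216 chips; eligible A, B, C, D
Layer 55-71: 17 each from A, B, C = 17*3 = 51 chips; eligible A, B, C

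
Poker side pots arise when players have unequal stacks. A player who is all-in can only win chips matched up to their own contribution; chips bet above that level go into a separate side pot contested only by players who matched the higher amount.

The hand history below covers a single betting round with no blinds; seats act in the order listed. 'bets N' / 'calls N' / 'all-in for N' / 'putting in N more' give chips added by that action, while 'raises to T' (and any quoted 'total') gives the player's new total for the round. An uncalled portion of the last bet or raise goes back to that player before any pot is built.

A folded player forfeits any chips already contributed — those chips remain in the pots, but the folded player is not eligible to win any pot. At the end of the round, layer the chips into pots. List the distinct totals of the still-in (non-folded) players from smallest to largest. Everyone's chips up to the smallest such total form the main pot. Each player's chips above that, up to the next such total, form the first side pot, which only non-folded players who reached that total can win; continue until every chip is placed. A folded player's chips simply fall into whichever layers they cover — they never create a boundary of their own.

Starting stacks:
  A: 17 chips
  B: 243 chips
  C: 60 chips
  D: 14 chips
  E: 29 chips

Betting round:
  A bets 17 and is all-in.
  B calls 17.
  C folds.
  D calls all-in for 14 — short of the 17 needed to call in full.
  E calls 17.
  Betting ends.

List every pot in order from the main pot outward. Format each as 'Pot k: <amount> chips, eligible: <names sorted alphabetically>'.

Contributions: A=17, B=17, D=14, E=17
Folded: C
Pot levels (distinct totals of non-folded players): 14, 17
Layer 1-14: 14 each from A, B, D, E = 14*4 = 56 chips; eligible A, B, D, E
Layer 15-17: 3 each from A, B, E = 3*3 = 9 chips; eligible A, B, E

Pot 1: 56 chips, eligible: A, B, D, E
Pot 2: 9 chips, eligible: A, B, E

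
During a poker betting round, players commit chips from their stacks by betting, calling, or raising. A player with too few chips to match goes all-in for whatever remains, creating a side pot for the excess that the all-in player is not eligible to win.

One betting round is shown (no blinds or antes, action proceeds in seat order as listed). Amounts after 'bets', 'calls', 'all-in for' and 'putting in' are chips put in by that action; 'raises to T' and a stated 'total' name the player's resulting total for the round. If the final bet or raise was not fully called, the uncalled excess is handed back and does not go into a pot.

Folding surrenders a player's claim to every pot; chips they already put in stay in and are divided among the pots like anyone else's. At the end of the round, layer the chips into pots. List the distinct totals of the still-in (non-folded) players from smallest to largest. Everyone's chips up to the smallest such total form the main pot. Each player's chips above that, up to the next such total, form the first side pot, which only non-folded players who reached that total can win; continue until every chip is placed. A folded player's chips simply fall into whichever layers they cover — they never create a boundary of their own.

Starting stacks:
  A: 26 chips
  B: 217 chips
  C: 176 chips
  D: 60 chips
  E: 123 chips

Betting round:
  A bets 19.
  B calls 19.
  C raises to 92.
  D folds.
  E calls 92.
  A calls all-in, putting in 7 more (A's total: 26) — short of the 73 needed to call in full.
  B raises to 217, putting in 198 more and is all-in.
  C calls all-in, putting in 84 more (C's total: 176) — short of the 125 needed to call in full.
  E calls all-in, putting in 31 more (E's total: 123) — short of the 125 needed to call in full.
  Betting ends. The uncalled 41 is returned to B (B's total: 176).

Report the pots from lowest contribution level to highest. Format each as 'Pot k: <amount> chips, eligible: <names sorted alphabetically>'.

Pot 1: 104 chips, eligible: A, B, C, E
Pot 2: 291 chips, eligible: B, C, E
Pot 3: 106 chips, eligible: B, C

Derivation:
Contributions (after 41 returned to B): A=26, B=176, C=176, E=123
Folded: D
Pot levels (distinct totals of non-folded players): 26, 123, 176
Layer 1-26: 26 each from A, B, C, E = 26*4 = 104 chips; eligible A, B, C, E
Layer 27-123: 97 each from B, C, E = 97*3 = 291 chips; eligible B, C, E
Layer 124-176: 53 each from B, C = 53*2 = 106 chips; eligible B, C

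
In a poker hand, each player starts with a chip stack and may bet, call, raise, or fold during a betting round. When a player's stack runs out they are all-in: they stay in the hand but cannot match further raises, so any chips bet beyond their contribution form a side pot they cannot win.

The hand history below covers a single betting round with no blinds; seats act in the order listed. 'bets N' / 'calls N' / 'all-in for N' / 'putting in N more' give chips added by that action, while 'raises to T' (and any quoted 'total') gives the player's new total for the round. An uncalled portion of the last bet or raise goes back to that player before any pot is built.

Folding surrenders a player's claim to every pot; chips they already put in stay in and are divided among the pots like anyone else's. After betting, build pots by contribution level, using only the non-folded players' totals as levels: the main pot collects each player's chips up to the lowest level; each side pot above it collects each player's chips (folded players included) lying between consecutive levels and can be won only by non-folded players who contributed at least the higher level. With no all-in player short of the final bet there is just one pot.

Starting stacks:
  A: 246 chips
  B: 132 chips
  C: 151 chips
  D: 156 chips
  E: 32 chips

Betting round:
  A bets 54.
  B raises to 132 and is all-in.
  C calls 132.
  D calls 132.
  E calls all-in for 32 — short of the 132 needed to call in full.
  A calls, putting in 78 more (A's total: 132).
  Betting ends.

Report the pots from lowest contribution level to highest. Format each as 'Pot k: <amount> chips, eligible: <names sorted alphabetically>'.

Contributions: A=132, B=132, C=132, D=132, E=32
Pot levels (distinct totals of non-folded players): 32, 132
Layer 1-32: 32 each from A, B, C, D, E = 32*5 = 160 chips; eligible A, B, C, D, E
Layer 33-132: 100 each from A, B, C, D = 100*4 = 400 chips; eligible A, B, C, D

Pot 1: 160 chips, eligible: A, B, C, D, E
Pot 2: 400 chips, eligible: A, B, C, D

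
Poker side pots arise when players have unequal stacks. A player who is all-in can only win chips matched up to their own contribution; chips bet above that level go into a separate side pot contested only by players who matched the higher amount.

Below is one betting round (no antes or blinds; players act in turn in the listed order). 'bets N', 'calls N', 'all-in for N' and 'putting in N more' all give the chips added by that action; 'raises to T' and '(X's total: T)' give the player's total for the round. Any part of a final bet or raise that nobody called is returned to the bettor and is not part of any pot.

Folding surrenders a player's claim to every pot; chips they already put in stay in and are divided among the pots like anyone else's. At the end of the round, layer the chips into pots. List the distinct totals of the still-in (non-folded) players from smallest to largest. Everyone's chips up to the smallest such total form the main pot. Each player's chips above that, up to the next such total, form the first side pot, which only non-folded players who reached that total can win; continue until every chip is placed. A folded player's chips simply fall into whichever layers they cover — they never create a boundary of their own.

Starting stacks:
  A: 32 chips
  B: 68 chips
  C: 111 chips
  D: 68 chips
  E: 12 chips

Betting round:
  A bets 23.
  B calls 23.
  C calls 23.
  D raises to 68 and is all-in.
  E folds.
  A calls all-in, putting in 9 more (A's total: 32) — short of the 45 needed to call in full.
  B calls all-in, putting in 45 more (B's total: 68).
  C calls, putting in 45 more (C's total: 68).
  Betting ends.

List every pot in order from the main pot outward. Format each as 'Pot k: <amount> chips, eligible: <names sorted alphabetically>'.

Contributions: A=32, B=68, C=68, D=68
Folded: E
Pot levels (distinct totals of non-folded players): 32, 68
Layer 1-32: 32 each from A, B, C, D = 32*4 = 128 chips; eligible A, B, C, D
Layer 33-68: 36 each from B, C, D = 36*3 = 108 chips; eligible B, C, D

Pot 1: 128 chips, eligible: A, B, C, D
Pot 2: 108 chips, eligible: B, C, D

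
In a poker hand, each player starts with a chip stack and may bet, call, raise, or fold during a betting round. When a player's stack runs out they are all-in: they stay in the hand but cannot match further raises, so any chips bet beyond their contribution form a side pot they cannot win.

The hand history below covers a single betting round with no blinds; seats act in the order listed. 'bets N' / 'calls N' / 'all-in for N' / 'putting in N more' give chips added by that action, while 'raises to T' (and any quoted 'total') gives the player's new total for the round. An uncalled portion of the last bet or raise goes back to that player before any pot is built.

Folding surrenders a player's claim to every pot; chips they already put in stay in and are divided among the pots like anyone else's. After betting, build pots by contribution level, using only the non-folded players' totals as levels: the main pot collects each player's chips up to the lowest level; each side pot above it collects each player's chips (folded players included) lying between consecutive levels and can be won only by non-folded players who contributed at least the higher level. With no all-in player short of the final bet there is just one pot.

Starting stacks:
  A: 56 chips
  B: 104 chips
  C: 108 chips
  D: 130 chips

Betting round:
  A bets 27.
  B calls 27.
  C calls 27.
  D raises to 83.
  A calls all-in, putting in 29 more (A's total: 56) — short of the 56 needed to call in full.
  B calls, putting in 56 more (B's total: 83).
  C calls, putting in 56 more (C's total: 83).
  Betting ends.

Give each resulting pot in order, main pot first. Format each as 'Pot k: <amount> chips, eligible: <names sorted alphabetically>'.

Pot 1: 224 chips, eligible: A, B, C, D
Pot 2: 81 chips, eligible: B, C, D

Derivation:
Contributions: A=56, B=83, C=83, D=83
Pot levels (distinct totals of non-folded players): 56, 83
Layer 1-56: 56 each from A, B, C, D = 56*4 = 224 chips; eligible A, B, C, D
Layer 57-83: 27 each from B, C, D = 27*3 = 81 chips; eligible B, C, D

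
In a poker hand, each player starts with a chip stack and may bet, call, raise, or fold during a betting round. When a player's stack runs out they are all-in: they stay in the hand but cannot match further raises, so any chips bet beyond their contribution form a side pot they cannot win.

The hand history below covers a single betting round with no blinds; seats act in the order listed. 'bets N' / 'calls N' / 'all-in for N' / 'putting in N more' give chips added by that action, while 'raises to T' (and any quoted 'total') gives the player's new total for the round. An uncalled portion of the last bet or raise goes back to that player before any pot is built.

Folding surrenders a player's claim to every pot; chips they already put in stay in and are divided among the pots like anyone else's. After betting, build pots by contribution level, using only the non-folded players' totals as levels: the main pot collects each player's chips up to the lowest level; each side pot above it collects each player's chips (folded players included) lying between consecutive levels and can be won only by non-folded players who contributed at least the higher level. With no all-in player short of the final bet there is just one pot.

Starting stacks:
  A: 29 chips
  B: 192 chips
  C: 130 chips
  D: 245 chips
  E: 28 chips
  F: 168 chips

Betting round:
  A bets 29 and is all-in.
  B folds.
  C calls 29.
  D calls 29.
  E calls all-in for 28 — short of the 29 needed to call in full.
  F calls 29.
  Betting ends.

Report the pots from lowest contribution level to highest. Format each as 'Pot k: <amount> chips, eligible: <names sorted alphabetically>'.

Contributions: A=29, C=29, D=29, E=28, F=29
Folded: B
Pot levels (distinct totals of non-folded players): 28, 29
Layer 1-28: 28 each from A, C, D, E, F = 28*5 = 140 chips; eligible A, C, D, E, F
Layer 29-29: 1 each from A, C, D, F = 1*4 = 4 chips; eligible A, C, D, F

Pot 1: 140 chips, eligible: A, C, D, E, F
Pot 2: 4 chips, eligible: A, C, D, F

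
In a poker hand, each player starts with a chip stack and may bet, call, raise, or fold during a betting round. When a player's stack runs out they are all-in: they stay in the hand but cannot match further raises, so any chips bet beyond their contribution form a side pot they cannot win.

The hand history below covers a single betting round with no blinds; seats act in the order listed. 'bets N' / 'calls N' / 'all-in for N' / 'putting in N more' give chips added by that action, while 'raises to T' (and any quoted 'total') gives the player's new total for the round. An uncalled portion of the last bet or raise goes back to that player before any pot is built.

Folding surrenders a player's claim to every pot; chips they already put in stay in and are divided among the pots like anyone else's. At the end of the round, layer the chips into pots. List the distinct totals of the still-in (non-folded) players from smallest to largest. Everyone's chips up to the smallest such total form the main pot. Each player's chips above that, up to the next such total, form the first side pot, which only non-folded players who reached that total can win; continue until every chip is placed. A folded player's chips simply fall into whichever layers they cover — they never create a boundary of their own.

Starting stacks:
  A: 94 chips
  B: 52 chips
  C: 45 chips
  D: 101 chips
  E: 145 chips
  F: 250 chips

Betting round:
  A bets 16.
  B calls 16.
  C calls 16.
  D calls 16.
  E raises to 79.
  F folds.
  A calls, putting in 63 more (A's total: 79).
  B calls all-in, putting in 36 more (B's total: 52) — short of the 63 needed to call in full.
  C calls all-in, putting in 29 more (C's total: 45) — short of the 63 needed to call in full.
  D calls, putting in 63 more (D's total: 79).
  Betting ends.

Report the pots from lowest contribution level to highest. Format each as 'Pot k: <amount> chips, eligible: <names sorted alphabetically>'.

Contributions: A=79, B=52, C=45, D=79, E=79
Folded: F
Pot levels (distinct totals of non-folded players): 45, 52, 79
Layer 1-45: 45 each from A, B, C, D, E = 45*5 = 225 chips; eligible A, B, C, D, E
Layer 46-52: 7 each from A, B, D, E = 7*4 = 28 chips; eligible A, B, D, E
Layer 53-79: 27 each from A, D, E = 27*3 = 81 chips; eligible A, D, E

Pot 1: 225 chips, eligible: A, B, C, D, E
Pot 2: 28 chips, eligible: A, B, D, E
Pot 3: 81 chips, eligible: A, D, E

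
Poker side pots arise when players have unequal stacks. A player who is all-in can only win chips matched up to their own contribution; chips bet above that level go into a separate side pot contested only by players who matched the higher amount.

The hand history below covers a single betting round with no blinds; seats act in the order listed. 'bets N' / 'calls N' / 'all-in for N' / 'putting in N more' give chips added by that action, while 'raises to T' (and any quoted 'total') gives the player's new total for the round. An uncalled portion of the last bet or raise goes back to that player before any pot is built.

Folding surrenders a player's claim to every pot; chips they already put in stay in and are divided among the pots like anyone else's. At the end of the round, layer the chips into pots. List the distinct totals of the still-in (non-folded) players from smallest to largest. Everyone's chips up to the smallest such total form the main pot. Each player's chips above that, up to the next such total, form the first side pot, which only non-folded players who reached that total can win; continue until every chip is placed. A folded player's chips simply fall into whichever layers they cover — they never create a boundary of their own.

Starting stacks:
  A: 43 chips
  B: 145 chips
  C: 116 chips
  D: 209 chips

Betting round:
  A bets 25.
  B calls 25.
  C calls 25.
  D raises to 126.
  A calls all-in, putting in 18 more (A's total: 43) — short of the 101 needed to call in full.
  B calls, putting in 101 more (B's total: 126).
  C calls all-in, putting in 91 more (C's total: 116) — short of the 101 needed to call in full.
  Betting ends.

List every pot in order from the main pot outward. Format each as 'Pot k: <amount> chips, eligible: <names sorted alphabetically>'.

Contributions: A=43, B=126, C=116, D=126
Pot levels (distinct totals of non-folded players): 43, 116, 126
Layer 1-43: 43 each from A, B, C, D = 43*4 = 172 chips; eligible A, B, C, D
Layer 44-116: 73 each from B, C, D = 73*3 = 219 chips; eligible B, C, D
Layer 117-126: 10 each from B, D = 10*2 = 20 chips; eligible B, D

Pot 1: 172 chips, eligible: A, B, C, D
Pot 2: 219 chips, eligible: B, C, D
Pot 3: 20 chips, eligible: B, D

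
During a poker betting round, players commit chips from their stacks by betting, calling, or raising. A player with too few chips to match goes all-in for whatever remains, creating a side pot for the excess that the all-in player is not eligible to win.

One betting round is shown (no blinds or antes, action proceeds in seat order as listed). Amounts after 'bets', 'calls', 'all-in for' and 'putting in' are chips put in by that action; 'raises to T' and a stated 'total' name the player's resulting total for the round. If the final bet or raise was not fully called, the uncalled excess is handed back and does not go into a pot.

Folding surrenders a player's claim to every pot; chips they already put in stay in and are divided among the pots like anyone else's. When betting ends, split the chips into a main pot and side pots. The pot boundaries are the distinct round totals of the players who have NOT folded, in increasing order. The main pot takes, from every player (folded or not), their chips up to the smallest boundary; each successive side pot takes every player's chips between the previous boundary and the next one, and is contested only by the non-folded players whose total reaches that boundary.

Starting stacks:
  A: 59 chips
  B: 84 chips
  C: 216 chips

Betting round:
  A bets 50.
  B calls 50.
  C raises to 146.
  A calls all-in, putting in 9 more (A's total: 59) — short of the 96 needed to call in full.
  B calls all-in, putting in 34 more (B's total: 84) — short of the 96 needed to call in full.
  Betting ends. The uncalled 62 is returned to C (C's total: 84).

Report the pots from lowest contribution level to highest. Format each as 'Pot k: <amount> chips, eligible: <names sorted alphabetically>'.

Pot 1: 177 chips, eligible: A, B, C
Pot 2: 50 chips, eligible: B, C

Derivation:
Contributions (after 62 returned to C): A=59, B=84, C=84
Pot levels (distinct totals of non-folded players): 59, 84
Layer 1-59: 59 each from A, B, C = 59*3 = 177 chips; eligible A, B, C
Layer 60-84: 25 each from B, C = 25*2 = 50 chips; eligible B, C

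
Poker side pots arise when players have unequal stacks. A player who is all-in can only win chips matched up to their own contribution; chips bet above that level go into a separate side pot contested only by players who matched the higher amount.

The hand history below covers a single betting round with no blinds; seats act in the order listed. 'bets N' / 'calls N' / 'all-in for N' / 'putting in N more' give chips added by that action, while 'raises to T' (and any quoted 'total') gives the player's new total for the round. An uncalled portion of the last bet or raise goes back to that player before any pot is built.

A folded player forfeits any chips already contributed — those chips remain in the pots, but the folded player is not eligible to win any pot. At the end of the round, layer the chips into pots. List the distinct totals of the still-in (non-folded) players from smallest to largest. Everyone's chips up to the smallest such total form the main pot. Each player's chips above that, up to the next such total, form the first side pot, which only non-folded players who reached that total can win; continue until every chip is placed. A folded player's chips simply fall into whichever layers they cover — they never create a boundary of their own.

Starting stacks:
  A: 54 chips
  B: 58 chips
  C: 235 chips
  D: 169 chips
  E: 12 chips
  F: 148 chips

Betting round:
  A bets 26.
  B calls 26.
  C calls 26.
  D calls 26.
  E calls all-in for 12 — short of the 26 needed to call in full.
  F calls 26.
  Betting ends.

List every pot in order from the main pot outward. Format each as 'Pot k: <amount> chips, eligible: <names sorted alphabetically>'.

Pot 1: 72 chips, eligible: A, B, C, D, E, F
Pot 2: 70 chips, eligible: A, B, C, D, F

Derivation:
Contributions: A=26, B=26, C=26, D=26, E=12, F=26
Pot levels (distinct totals of non-folded players): 12, 26
Layer 1-12: 12 each from A, B, C, D, E, F = 12*6 = 72 chips; eligible A, B, C, D, E, F
Layer 13-26: 14 each from A, B, C, D, F = 14*5 = 70 chips; eligible A, B, C, D, F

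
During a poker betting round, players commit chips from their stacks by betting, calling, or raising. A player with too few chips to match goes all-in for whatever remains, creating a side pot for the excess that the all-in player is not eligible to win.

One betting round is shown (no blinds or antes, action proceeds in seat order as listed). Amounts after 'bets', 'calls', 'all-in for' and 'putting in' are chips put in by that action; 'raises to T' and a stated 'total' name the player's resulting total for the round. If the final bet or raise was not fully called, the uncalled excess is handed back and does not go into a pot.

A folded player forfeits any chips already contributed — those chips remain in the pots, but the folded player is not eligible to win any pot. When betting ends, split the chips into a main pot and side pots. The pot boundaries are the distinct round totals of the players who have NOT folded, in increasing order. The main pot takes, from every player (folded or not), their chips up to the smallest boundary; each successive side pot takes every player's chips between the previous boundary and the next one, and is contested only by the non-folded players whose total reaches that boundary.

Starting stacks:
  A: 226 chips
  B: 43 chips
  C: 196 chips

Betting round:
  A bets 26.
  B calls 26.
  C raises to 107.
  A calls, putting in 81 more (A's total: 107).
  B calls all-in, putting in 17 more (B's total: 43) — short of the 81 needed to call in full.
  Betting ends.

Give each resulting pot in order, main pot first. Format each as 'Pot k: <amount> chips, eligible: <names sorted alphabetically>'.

Contributions: A=107, B=43, C=107
Pot levels (distinct totals of non-folded players): 43, 107
Layer 1-43: 43 each from A, B, C = 43*3 = 129 chips; eligible A, B, C
Layer 44-107: 64 each from A, C = 64*2 = 128 chips; eligible A, C

Pot 1: 129 chips, eligible: A, B, C
Pot 2: 128 chips, eligible: A, C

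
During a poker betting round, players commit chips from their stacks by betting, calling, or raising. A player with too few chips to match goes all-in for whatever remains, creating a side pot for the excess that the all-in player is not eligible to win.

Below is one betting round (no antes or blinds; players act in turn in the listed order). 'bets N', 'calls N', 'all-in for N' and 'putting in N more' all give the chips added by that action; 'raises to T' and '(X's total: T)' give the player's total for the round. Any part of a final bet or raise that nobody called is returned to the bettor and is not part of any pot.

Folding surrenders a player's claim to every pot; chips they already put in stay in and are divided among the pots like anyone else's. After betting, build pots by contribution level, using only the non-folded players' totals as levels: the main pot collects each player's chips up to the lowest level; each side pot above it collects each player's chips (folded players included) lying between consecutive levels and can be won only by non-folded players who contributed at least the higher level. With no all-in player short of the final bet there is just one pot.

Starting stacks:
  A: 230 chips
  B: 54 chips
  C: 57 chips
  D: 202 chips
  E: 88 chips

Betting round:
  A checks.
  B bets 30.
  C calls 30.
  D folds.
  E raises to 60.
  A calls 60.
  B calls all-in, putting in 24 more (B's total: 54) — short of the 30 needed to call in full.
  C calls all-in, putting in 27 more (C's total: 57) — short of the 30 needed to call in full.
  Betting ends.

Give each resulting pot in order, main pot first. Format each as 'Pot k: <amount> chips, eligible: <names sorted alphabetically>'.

Pot 1: 216 chips, eligible: A, B, C, E
Pot 2: 9 chips, eligible: A, C, E
Pot 3: 6 chips, eligible: A, E

Derivation:
Contributions: A=60, B=54, C=57, E=60
Folded: D
Pot levels (distinct totals of non-folded players): 54, 57, 60
Layer 1-54: 54 each from A, B, C, E = 54*4 = 216 chips; eligible A, B, C, E
Layer 55-57: 3 each from A, C, E = 3*3 = 9 chips; eligible A, C, E
Layer 58-60: 3 each from A, E = 3*2 = 6 chips; eligible A, E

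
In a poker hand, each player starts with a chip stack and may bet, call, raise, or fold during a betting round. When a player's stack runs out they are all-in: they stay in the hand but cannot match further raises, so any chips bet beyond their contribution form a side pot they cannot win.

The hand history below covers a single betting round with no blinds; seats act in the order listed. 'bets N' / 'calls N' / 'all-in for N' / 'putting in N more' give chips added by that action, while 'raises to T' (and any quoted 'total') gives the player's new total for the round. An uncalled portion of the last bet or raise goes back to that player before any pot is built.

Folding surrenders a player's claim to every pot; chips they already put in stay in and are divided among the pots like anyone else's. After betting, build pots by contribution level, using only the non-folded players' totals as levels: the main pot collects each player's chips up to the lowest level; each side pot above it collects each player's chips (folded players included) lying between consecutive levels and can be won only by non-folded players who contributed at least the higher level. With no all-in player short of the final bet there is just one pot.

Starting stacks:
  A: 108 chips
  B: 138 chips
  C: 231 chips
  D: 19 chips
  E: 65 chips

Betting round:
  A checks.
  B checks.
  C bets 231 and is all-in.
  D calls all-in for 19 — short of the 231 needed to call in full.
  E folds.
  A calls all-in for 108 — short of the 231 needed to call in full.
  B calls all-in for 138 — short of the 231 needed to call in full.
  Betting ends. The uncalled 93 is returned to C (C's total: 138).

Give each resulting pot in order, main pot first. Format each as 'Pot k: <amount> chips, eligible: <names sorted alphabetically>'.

Contributions (after 93 returned to C): A=108, B=138, C=138, D=19
Folded: E
Pot levels (distinct totals of non-folded players): 19, 108, 138
Layer 1-19: 19 each from A, B, C, D = 19*4 = 76 chips; eligible A, B, C, D
Layer 20-108: 89 each from A, B, C = 89*3 = 267 chips; eligible A, B, C
Layer 109-138: 30 each from B, C = 30*2 = 60 chips; eligible B, C

Pot 1: 76 chips, eligible: A, B, C, D
Pot 2: 267 chips, eligible: A, B, C
Pot 3: 60 chips, eligible: B, C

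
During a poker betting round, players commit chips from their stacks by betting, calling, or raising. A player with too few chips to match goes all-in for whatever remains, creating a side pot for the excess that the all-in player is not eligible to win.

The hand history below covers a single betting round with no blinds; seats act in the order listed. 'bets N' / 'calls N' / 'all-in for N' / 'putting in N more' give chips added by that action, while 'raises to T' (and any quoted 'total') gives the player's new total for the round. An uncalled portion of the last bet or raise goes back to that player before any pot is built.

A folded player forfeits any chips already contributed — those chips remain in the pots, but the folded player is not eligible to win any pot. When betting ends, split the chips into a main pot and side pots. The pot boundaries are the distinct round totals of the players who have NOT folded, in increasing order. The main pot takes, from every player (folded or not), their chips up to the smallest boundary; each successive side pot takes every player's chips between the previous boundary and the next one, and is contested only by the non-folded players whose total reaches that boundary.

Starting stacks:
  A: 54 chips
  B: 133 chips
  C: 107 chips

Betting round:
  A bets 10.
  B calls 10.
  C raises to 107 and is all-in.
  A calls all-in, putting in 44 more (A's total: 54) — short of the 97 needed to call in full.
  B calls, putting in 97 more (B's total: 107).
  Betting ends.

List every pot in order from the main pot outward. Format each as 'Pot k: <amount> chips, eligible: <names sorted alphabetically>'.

Pot 1: 162 chips, eligible: A, B, C
Pot 2: 106 chips, eligible: B, C

Derivation:
Contributions: A=54, B=107, C=107
Pot levels (distinct totals of non-folded players): 54, 107
Layer 1-54: 54 each from A, B, C = 54*3 = 162 chips; eligible A, B, C
Layer 55-107: 53 each from B, C = 53*2 = 106 chips; eligible B, C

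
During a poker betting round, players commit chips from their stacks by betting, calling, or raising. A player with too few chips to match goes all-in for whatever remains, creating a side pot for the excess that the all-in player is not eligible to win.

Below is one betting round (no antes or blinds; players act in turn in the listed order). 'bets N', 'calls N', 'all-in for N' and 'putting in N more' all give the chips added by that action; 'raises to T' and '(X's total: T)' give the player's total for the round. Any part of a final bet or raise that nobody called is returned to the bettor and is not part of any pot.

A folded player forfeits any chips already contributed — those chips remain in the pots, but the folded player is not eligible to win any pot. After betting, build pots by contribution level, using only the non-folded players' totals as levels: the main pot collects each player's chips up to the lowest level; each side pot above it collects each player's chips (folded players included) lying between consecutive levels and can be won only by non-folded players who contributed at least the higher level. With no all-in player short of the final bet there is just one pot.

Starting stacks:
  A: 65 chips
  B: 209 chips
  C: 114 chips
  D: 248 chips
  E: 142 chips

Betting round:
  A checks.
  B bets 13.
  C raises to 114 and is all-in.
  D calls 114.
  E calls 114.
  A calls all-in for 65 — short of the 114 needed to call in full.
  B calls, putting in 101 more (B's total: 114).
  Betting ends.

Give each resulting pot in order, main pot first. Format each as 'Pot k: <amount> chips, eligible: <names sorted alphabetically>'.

Contributions: A=65, B=114, C=114, D=114, E=114
Pot levels (distinct totals of non-folded players): 65, 114
Layer 1-65: 65 each from A, B, C, D, E = 65*5 = 325 chips; eligible A, B, C, D, E
Layer 66-114: 49 each from B, C, D, E = 49*4 = 196 chips; eligible B, C, D, E

Pot 1: 325 chips, eligible: A, B, C, D, E
Pot 2: 196 chips, eligible: B, C, D, E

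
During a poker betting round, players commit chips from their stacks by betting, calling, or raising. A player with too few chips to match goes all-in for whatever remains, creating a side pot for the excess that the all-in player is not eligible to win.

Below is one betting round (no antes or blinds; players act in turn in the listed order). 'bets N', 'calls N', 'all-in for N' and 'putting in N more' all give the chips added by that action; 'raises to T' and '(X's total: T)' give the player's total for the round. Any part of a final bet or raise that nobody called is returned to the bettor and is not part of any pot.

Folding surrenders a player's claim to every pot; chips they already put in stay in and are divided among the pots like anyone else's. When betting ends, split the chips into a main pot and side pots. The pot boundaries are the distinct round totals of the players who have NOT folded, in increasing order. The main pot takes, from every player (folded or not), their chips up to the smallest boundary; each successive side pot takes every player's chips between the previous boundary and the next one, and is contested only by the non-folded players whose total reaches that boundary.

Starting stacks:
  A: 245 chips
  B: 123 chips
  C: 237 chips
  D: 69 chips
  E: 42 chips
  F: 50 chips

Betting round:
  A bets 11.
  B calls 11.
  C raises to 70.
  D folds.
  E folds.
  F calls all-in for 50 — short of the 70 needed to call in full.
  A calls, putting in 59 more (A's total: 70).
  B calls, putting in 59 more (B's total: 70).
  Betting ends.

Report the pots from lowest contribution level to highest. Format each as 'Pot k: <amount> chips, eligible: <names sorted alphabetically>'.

Pot 1: 200 chips, eligible: A, B, C, F
Pot 2: 60 chips, eligible: A, B, C

Derivation:
Contributions: A=70, B=70, C=70, F=50
Folded: D, E
Pot levels (distinct totals of non-folded players): 50, 70
Layer 1-50: 50 each from A, B, C, F = 50*4 = 200 chips; eligible A, B, C, F
Layer 51-70: 20 each from A, B, C = 20*3 = 60 chips; eligible A, B, C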